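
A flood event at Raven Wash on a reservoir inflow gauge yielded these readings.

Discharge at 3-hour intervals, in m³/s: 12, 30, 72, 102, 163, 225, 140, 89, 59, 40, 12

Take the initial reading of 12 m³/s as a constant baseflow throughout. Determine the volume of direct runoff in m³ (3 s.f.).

Direct-runoff ordinates (Q − Q_b): 0.0, 18.0, 60.0, 90.0, 151.0, 213.0, 128.0, 77.0, 47.0, 28.0, 0.0 m³/s.
ΣQ_DR = 812.0 m³/s.
With Δt = 3 h = 10800 s, V = ΣQ_DR · Δt = 812.0 × 10800 = 8.77 × 10^6 m³.

V ≈ 8.77 × 10^6 m³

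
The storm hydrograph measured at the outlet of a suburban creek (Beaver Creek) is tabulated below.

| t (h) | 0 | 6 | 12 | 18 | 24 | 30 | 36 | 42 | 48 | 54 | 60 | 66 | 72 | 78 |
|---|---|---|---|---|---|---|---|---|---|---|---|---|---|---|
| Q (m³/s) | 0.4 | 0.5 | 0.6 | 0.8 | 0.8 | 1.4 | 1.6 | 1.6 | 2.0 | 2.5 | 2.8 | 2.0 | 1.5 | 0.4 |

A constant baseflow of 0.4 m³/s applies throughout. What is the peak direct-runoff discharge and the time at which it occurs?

Subtracting baseflow gives direct-runoff ordinates: 0.0, 0.1, 0.2, 0.4, 0.4, 1.0, 1.2, 1.2, 1.6, 2.1, 2.4, 1.6, 1.1, 0.0 m³/s.
The maximum is 2.4 m³/s, occurring at the reading for t = 60 h.

Q_p = 2.4 m³/s at t = 60 h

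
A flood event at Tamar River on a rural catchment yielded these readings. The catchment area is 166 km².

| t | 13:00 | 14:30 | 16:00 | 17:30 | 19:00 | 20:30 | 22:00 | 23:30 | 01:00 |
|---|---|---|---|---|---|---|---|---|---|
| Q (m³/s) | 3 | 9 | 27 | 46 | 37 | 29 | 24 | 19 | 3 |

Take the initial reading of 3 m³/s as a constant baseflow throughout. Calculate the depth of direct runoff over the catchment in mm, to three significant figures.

d ≈ 5.53 mm

Direct runoff: 0.0, 6.0, 24.0, 43.0, 34.0, 26.0, 21.0, 16.0, 0.0 m³/s; ΣQ_DR = 170.0 m³/s.
V = ΣQ_DR · Δt = 170.0 × 5400 s = 9.180 × 10^5 m³.
Over A = 166 km², depth = V / A = 5.53 mm.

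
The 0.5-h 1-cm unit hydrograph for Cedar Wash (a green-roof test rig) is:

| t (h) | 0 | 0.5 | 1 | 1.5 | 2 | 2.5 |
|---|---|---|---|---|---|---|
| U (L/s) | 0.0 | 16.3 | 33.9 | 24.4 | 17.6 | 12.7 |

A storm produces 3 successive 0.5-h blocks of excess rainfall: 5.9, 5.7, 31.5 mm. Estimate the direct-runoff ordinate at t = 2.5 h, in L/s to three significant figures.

Q ≈ 94.4 L/s

By discrete convolution, Q_j = Σ (P_i / 10 mm) · U_{j−i}.
At t = 2.5 h (j=5): Q = (5.9/10)·12.7 + (5.7/10)·17.6 + (31.5/10)·24.4 = 94.4 L/s.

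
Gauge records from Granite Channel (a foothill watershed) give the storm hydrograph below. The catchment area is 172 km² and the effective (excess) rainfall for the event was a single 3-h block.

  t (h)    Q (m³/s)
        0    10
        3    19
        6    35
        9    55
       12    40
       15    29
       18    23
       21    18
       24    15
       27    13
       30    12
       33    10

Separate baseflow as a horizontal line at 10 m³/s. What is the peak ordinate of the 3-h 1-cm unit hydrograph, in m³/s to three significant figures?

U_p ≈ 45.1 m³/s

Direct runoff: 0.0, 9.0, 25.0, 45.0, 30.0, 19.0, 13.0, 8.0, 5.0, 3.0, 2.0, 0.0 m³/s; ΣQ_DR = 159.0 m³/s, peak = 45.0 m³/s.
Runoff depth d = ΣQ_DR·Δt / A = 159.0 × 10800 / (172 km²) = 9.984 mm.
The 1-cm UH is the DRH scaled by (10 mm)/d, so U_p = 45.0 × 10/9.984 = 45.1 m³/s.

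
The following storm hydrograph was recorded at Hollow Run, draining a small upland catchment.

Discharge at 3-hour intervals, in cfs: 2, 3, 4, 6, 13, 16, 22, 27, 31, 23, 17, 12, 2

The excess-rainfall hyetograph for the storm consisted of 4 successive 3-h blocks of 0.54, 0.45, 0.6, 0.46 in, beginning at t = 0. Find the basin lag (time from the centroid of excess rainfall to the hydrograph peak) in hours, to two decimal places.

Centroid of excess rainfall: t_c = Σ P_i·t̄_i / ΣP_i = 5.9341 h (block centres at 1.5, 4.5, 7.5, 10.5 h).
Hydrograph peak occurs at t = 24 h, so basin lag t_L = 24 − 5.9341 = 18.07 h.

t_L ≈ 18.07 h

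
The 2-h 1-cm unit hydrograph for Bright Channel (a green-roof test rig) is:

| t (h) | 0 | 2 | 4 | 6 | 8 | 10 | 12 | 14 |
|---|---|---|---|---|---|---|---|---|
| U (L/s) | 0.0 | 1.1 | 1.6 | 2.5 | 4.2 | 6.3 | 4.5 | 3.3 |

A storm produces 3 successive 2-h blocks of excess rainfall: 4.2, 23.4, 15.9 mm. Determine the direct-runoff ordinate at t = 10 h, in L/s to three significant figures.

By discrete convolution, Q_j = Σ (P_i / 10 mm) · U_{j−i}.
At t = 10 h (j=5): Q = (4.2/10)·6.3 + (23.4/10)·4.2 + (15.9/10)·2.5 = 16.4 L/s.

Q ≈ 16.4 L/s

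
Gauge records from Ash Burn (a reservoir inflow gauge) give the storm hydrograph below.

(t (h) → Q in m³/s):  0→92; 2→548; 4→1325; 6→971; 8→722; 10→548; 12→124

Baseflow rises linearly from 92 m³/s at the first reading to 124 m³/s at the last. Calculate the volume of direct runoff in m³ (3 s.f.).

V ≈ 2.57 × 10^7 m³

Direct-runoff ordinates (Q − Q_b): 0.00, 450.67, 1222.33, 863.00, 608.67, 429.33, 0.00 m³/s.
ΣQ_DR = 3574 m³/s.
With Δt = 2 h = 7200 s, V = ΣQ_DR · Δt = 3574 × 7200 = 2.57 × 10^7 m³.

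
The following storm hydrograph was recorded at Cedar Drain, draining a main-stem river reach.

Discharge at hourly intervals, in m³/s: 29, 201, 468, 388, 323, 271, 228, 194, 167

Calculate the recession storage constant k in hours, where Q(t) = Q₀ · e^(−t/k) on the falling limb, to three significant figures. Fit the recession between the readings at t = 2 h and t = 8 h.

k ≈ 5.82 h

On the falling limb, Q drops from 468 to 167 m³/s between t = 2 h and t = 8 h (Δt = 6 h).
k = −Δt / ln(Q₂/Q₁) = −6 / ln(167/468) = 5.82 h.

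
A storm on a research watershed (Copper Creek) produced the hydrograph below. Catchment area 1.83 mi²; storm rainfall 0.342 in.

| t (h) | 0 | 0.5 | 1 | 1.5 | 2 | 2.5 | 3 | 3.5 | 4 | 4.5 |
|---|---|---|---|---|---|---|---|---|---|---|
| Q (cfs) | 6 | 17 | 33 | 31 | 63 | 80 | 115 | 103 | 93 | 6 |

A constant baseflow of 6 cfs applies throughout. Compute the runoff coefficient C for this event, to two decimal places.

C ≈ 0.60

ΣQ_DR = 487.0 cfs; V = ΣQ_DR·Δt = 8.766 × 10^5 ft³.
Runoff depth d = V / A = 0.2062 in.
C = d / P = 0.2062 / 0.342 = 0.60.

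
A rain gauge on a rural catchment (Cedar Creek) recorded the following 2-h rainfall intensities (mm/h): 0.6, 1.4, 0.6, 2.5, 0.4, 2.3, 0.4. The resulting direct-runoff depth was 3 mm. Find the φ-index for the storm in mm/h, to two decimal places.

Only the 2 blocks with intensity above φ contribute runoff: 2.5, 2.3 mm/h.
Σ(I−φ)·Δt = d  ⇒  (2.5+2.3 − 2φ)·2 = 3
φ = (4.800 − 3/2) / 2 = 1.65 mm/h.

φ ≈ 1.65 mm/h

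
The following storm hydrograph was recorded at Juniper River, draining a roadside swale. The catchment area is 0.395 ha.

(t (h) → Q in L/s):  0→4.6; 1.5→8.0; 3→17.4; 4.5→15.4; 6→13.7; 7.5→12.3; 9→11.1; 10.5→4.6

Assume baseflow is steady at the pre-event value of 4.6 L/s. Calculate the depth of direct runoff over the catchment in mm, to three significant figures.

d ≈ 68.8 mm

Direct runoff: 0.0, 3.4, 12.8, 10.8, 9.1, 7.7, 6.5, 0.0 L/s; ΣQ_DR = 50.30 L/s.
V = ΣQ_DR · Δt = 50.30 × 5400 s = 2.716 × 10^5 L.
Over A = 0.395 ha, depth = V / A = 68.8 mm.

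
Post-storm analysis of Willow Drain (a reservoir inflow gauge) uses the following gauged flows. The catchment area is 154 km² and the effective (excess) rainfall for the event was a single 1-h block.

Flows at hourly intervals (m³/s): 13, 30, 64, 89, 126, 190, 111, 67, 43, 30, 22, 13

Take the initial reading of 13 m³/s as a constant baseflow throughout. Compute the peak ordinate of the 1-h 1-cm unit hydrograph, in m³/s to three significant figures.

Direct runoff: 0.0, 17.0, 51.0, 76.0, 113.0, 177.0, 98.0, 54.0, 30.0, 17.0, 9.0, 0.0 m³/s; ΣQ_DR = 642.0 m³/s, peak = 177.0 m³/s.
Runoff depth d = ΣQ_DR·Δt / A = 642.0 × 3600 / (154 km²) = 15.01 mm.
The 1-cm UH is the DRH scaled by (10 mm)/d, so U_p = 177.0 × 10/15.01 = 118 m³/s.

U_p ≈ 118 m³/s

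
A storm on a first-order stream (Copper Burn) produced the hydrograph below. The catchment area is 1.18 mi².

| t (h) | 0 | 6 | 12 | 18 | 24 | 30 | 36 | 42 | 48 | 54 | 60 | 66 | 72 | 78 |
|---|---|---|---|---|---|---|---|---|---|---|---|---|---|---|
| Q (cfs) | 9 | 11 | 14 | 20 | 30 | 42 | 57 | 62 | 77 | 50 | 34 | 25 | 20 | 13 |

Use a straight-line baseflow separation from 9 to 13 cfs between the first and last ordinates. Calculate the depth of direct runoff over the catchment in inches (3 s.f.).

d ≈ 2.44 in

Direct runoff: 0.00, 1.69, 4.38, 10.08, 19.77, 31.46, 46.15, 50.85, 65.54, 38.23, 21.92, 12.62, 7.31, 0.00 cfs; ΣQ_DR = 310.0 cfs.
V = ΣQ_DR · Δt = 310.0 × 21600 s = 6.696 × 10^6 ft³.
Over A = 1.18 mi², depth = V / A = 2.44 in.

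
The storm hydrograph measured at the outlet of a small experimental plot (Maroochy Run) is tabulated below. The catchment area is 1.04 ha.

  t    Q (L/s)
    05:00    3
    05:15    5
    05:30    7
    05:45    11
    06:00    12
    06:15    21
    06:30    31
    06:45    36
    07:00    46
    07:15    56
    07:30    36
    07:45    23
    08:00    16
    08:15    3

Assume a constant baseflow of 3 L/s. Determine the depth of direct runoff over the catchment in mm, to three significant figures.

Direct runoff: 0.0, 2.0, 4.0, 8.0, 9.0, 18.0, 28.0, 33.0, 43.0, 53.0, 33.0, 20.0, 13.0, 0.0 L/s; ΣQ_DR = 264.0 L/s.
V = ΣQ_DR · Δt = 264.0 × 900 s = 2.376 × 10^5 L.
Over A = 1.04 ha, depth = V / A = 22.8 mm.

d ≈ 22.8 mm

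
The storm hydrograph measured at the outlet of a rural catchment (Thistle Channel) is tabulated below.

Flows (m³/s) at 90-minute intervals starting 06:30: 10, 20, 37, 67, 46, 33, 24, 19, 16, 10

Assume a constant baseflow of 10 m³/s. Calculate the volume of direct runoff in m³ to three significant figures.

V ≈ 9.83 × 10^5 m³

Direct-runoff ordinates (Q − Q_b): 0.0, 10.0, 27.0, 57.0, 36.0, 23.0, 14.0, 9.0, 6.0, 0.0 m³/s.
ΣQ_DR = 182.0 m³/s.
With Δt = 1.5 h = 5400 s, V = ΣQ_DR · Δt = 182.0 × 5400 = 9.83 × 10^5 m³.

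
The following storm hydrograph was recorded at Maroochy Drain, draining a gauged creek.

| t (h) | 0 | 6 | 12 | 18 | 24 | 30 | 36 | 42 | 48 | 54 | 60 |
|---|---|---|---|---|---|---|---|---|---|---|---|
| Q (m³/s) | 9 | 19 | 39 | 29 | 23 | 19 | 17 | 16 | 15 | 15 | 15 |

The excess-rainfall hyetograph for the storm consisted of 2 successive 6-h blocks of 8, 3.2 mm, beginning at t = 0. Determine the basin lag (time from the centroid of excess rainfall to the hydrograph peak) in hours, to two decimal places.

t_L ≈ 7.29 h

Centroid of excess rainfall: t_c = Σ P_i·t̄_i / ΣP_i = 4.7143 h (block centres at 3, 9 h).
Hydrograph peak occurs at t = 12 h, so basin lag t_L = 12 − 4.7143 = 7.29 h.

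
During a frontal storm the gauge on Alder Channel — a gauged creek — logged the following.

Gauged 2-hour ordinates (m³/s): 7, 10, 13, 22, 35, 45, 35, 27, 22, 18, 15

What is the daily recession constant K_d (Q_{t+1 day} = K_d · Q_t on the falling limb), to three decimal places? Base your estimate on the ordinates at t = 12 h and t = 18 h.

Between t = 12 h and t = 18 h the flow falls from 35 to 18 m³/s over 3×2 h = 6 h.
Per-interval ratio K = (18/35)^(1/3) = 0.8012; K_d = K^(24/2) = 0.070.

K_d ≈ 0.070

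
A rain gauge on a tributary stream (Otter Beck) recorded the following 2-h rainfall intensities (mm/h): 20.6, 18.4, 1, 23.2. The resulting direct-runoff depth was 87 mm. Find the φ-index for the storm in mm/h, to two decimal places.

φ ≈ 6.23 mm/h

Only the 3 blocks with intensity above φ contribute runoff: 20.6, 18.4, 23.2 mm/h.
Σ(I−φ)·Δt = d  ⇒  (20.6+18.4+23.2 − 3φ)·2 = 87
φ = (62.20 − 87/2) / 3 = 6.23 mm/h.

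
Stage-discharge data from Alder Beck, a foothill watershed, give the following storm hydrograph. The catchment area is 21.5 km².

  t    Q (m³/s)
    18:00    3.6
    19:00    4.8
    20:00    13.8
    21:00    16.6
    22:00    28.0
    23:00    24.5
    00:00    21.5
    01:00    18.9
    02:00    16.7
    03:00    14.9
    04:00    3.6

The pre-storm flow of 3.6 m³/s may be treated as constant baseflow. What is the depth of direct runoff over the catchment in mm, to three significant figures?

d ≈ 21.3 mm

Direct runoff: 0.0, 1.2, 10.2, 13.0, 24.4, 20.9, 17.9, 15.3, 13.1, 11.3, 0.0 m³/s; ΣQ_DR = 127.3 m³/s.
V = ΣQ_DR · Δt = 127.3 × 3600 s = 4.583 × 10^5 m³.
Over A = 21.5 km², depth = V / A = 21.3 mm.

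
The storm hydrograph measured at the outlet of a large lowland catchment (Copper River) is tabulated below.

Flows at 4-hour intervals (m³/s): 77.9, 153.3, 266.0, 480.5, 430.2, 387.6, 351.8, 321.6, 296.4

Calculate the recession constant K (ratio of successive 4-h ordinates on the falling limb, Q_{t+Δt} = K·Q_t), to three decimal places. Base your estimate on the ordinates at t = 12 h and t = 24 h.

Using the recession-limb readings at t = 12 h and t = 24 h: Q falls from 480.5 to 351.8 m³/s over 3 intervals.
K = (Q₂/Q₁)^(1/3) = (351.8/480.5)^(1/3) = 0.901.

K ≈ 0.901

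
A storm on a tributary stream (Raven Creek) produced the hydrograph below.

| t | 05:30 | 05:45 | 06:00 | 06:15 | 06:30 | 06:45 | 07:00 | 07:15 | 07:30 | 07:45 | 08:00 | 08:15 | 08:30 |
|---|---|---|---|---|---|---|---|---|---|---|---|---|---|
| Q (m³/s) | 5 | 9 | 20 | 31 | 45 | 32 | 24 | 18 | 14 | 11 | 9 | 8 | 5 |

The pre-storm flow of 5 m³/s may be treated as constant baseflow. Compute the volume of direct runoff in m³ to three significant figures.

V ≈ 1.49 × 10^5 m³

Direct-runoff ordinates (Q − Q_b): 0.0, 4.0, 15.0, 26.0, 40.0, 27.0, 19.0, 13.0, 9.0, 6.0, 4.0, 3.0, 0.0 m³/s.
ΣQ_DR = 166.0 m³/s.
With Δt = 0.25 h = 900 s, V = ΣQ_DR · Δt = 166.0 × 900 = 1.49 × 10^5 m³.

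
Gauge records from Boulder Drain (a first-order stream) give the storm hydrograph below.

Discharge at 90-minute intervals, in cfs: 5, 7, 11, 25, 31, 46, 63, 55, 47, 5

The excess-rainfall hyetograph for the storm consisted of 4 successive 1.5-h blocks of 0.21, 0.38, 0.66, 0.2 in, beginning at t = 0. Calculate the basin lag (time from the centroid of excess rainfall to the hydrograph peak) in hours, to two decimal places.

t_L ≈ 5.87 h

Centroid of excess rainfall: t_c = Σ P_i·t̄_i / ΣP_i = 3.1293 h (block centres at 0.75, 2.25, 3.75, 5.25 h).
Hydrograph peak occurs at t = 9 h, so basin lag t_L = 9 − 3.1293 = 5.87 h.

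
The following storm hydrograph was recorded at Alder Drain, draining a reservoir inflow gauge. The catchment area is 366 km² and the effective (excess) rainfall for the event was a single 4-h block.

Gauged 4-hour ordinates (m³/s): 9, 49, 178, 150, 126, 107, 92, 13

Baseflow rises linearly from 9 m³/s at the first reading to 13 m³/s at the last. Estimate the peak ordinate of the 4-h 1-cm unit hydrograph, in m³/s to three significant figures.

U_p ≈ 67.1 m³/s

Direct runoff: 0.00, 39.43, 167.86, 139.29, 114.71, 95.14, 79.57, 0.00 m³/s; ΣQ_DR = 636.0 m³/s, peak = 167.86 m³/s.
Runoff depth d = ΣQ_DR·Δt / A = 636.0 × 14400 / (366 km²) = 25.02 mm.
The 1-cm UH is the DRH scaled by (10 mm)/d, so U_p = 167.86 × 10/25.02 = 67.1 m³/s.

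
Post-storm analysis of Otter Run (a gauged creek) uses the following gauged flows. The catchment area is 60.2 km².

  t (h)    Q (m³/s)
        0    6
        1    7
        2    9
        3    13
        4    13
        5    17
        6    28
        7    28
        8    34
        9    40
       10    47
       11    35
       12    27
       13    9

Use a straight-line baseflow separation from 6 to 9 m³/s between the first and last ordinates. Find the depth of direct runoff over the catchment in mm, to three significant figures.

d ≈ 12.4 mm

Direct runoff: 0.00, 0.77, 2.54, 6.31, 6.08, 9.85, 20.62, 20.38, 26.15, 31.92, 38.69, 26.46, 18.23, 0.00 m³/s; ΣQ_DR = 208.0 m³/s.
V = ΣQ_DR · Δt = 208.0 × 3600 s = 7.488 × 10^5 m³.
Over A = 60.2 km², depth = V / A = 12.4 mm.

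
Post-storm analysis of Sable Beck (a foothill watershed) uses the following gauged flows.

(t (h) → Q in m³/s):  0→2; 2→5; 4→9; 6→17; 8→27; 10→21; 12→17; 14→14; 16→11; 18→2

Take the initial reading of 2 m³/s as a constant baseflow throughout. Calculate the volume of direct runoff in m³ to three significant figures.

V ≈ 7.56 × 10^5 m³

Direct-runoff ordinates (Q − Q_b): 0.0, 3.0, 7.0, 15.0, 25.0, 19.0, 15.0, 12.0, 9.0, 0.0 m³/s.
ΣQ_DR = 105.0 m³/s.
With Δt = 2 h = 7200 s, V = ΣQ_DR · Δt = 105.0 × 7200 = 7.56 × 10^5 m³.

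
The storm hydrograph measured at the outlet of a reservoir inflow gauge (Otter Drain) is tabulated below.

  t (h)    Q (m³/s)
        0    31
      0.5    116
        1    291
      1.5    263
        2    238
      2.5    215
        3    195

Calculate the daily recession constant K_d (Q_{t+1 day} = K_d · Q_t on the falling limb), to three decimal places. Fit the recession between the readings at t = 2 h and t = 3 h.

K_d ≈ 0.008

Between t = 2 h and t = 3 h the flow falls from 238 to 195 m³/s over 2×0.5 h = 1 h.
Per-interval ratio K = (195/238)^(1/2) = 0.9052; K_d = K^(24/0.5) = 0.008.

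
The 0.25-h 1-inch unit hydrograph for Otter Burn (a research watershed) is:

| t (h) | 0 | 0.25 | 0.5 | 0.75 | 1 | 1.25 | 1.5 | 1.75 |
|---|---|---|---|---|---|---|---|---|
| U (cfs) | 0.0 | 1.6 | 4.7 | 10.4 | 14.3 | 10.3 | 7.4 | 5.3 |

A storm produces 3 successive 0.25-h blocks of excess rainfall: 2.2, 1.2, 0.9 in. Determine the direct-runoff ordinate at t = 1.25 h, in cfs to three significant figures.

Q ≈ 49.2 cfs

By discrete convolution, Q_j = Σ (P_i / 1 in) · U_{j−i}.
At t = 1.25 h (j=5): Q = (2.2/1)·10.3 + (1.2/1)·14.3 + (0.9/1)·10.4 = 49.2 cfs.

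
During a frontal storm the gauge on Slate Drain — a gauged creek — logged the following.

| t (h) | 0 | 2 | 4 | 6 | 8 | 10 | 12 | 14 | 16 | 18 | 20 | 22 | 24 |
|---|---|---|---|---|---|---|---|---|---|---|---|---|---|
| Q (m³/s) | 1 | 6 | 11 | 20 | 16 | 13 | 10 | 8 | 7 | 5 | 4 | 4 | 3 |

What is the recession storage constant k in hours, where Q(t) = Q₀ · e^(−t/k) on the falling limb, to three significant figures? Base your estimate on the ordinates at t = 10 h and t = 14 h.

On the falling limb, Q drops from 13 to 8 m³/s between t = 10 h and t = 14 h (Δt = 4 h).
k = −Δt / ln(Q₂/Q₁) = −4 / ln(8/13) = 8.24 h.

k ≈ 8.24 h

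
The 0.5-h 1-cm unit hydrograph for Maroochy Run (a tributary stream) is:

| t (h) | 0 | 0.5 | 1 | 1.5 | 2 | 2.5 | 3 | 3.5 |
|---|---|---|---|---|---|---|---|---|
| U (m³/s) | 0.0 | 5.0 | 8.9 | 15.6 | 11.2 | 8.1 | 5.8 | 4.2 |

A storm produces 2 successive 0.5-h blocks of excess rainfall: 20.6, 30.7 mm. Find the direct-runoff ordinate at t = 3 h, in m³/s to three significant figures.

Q ≈ 36.8 m³/s

By discrete convolution, Q_j = Σ (P_i / 10 mm) · U_{j−i}.
At t = 3 h (j=6): Q = (20.6/10)·5.8 + (30.7/10)·8.1 = 36.8 m³/s.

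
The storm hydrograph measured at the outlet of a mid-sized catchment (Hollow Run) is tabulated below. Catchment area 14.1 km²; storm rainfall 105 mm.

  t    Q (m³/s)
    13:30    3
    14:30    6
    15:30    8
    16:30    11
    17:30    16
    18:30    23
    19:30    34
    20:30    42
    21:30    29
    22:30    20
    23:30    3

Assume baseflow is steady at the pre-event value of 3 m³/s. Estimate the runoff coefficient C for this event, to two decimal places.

ΣQ_DR = 162.0 m³/s; V = ΣQ_DR·Δt = 5.832 × 10^5 m³.
Runoff depth d = V / A = 41.36 mm.
C = d / P = 41.36 / 105 = 0.39.

C ≈ 0.39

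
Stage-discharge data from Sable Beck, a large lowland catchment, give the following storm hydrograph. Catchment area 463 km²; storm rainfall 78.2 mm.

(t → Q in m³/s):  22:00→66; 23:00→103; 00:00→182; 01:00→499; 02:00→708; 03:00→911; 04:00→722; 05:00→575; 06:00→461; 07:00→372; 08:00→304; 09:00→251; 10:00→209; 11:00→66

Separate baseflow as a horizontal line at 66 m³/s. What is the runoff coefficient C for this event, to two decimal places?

C ≈ 0.45

ΣQ_DR = 4505 m³/s; V = ΣQ_DR·Δt = 1.622 × 10^7 m³.
Runoff depth d = V / A = 35.03 mm.
C = d / P = 35.03 / 78.2 = 0.45.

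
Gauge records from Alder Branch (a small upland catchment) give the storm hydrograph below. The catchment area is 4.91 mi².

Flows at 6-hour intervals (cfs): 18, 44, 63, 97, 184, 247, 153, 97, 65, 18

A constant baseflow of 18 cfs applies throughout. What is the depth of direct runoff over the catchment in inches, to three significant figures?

d ≈ 1.53 in

Direct runoff: 0.0, 26.0, 45.0, 79.0, 166.0, 229.0, 135.0, 79.0, 47.0, 0.0 cfs; ΣQ_DR = 806.0 cfs.
V = ΣQ_DR · Δt = 806.0 × 21600 s = 1.741 × 10^7 ft³.
Over A = 4.91 mi², depth = V / A = 1.53 in.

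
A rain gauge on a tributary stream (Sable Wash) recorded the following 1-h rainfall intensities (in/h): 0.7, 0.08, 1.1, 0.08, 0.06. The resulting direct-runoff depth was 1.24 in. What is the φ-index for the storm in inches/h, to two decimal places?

Only the 2 blocks with intensity above φ contribute runoff: 0.7, 1.1 in/h.
Σ(I−φ)·Δt = d  ⇒  (0.7+1.1 − 2φ)·1 = 1.24
φ = (1.800 − 1.24/1) / 2 = 0.28 in/h.

φ ≈ 0.28 in/h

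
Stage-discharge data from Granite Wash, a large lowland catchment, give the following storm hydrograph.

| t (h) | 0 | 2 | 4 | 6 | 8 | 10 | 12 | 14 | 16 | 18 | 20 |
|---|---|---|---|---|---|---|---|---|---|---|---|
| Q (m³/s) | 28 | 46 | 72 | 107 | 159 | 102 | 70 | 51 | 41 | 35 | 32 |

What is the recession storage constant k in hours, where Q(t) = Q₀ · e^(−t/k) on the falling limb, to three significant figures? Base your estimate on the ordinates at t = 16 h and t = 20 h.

On the falling limb, Q drops from 41 to 32 m³/s between t = 16 h and t = 20 h (Δt = 4 h).
k = −Δt / ln(Q₂/Q₁) = −4 / ln(32/41) = 16.1 h.

k ≈ 16.1 h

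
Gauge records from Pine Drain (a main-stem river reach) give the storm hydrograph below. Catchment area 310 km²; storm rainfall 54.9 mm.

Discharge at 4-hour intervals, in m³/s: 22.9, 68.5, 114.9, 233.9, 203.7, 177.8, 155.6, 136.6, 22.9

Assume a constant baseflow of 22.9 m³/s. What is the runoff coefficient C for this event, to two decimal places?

C ≈ 0.79

ΣQ_DR = 930.7 m³/s; V = ΣQ_DR·Δt = 1.340 × 10^7 m³.
Runoff depth d = V / A = 43.23 mm.
C = d / P = 43.23 / 54.9 = 0.79.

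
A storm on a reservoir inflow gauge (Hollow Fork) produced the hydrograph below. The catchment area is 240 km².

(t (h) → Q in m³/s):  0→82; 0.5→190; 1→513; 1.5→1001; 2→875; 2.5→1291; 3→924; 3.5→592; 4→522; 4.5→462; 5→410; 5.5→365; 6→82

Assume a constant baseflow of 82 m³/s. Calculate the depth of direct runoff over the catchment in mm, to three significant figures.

Direct runoff: 0.0, 108.0, 431.0, 919.0, 793.0, 1209.0, 842.0, 510.0, 440.0, 380.0, 328.0, 283.0, 0.0 m³/s; ΣQ_DR = 6243 m³/s.
V = ΣQ_DR · Δt = 6243 × 1800 s = 1.124 × 10^7 m³.
Over A = 240 km², depth = V / A = 46.8 mm.

d ≈ 46.8 mm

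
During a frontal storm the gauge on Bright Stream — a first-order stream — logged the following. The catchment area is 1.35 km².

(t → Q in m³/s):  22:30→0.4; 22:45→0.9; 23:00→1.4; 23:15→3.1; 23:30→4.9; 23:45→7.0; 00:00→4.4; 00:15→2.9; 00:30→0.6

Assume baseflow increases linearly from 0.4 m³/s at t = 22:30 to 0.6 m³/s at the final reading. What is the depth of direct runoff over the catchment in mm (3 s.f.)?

Direct runoff: 0.00, 0.47, 0.95, 2.62, 4.40, 6.47, 3.85, 2.33, 0.00 m³/s; ΣQ_DR = 21.10 m³/s.
V = ΣQ_DR · Δt = 21.10 × 900 s = 18990 m³.
Over A = 1.35 km², depth = V / A = 14.1 mm.

d ≈ 14.1 mm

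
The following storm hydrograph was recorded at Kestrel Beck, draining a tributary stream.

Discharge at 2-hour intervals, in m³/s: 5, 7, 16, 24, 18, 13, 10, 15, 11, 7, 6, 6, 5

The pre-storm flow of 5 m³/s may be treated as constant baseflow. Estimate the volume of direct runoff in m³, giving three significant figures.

Direct-runoff ordinates (Q − Q_b): 0.0, 2.0, 11.0, 19.0, 13.0, 8.0, 5.0, 10.0, 6.0, 2.0, 1.0, 1.0, 0.0 m³/s.
ΣQ_DR = 78.00 m³/s.
With Δt = 2 h = 7200 s, V = ΣQ_DR · Δt = 78.00 × 7200 = 5.62 × 10^5 m³.

V ≈ 5.62 × 10^5 m³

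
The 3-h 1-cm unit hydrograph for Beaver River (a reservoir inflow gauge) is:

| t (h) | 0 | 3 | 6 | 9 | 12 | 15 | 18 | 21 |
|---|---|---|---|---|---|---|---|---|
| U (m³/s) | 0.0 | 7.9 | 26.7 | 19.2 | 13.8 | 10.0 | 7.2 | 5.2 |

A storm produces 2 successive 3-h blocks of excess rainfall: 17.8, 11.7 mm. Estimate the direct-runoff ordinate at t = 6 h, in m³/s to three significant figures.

By discrete convolution, Q_j = Σ (P_i / 10 mm) · U_{j−i}.
At t = 6 h (j=2): Q = (17.8/10)·26.7 + (11.7/10)·7.9 = 56.8 m³/s.

Q ≈ 56.8 m³/s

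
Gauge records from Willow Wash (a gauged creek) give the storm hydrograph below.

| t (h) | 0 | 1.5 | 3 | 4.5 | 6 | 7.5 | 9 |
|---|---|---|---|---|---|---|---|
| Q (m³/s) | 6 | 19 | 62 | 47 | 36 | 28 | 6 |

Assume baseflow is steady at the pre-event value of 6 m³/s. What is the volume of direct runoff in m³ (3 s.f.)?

V ≈ 8.75 × 10^5 m³

Direct-runoff ordinates (Q − Q_b): 0.0, 13.0, 56.0, 41.0, 30.0, 22.0, 0.0 m³/s.
ΣQ_DR = 162.0 m³/s.
With Δt = 1.5 h = 5400 s, V = ΣQ_DR · Δt = 162.0 × 5400 = 8.75 × 10^5 m³.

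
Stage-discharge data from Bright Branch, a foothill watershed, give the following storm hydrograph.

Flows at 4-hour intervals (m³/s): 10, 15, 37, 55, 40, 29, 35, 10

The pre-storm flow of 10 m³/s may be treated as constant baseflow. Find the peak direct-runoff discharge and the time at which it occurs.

Q_p = 45.0 m³/s at t = 12 h

Subtracting baseflow gives direct-runoff ordinates: 0.0, 5.0, 27.0, 45.0, 30.0, 19.0, 25.0, 0.0 m³/s.
The maximum is 45.0 m³/s, occurring at the reading for t = 12 h.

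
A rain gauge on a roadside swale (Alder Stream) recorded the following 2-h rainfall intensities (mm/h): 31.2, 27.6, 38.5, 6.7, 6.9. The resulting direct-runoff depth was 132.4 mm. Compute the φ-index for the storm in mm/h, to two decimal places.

Only the 3 blocks with intensity above φ contribute runoff: 31.2, 27.6, 38.5 mm/h.
Σ(I−φ)·Δt = d  ⇒  (31.2+27.6+38.5 − 3φ)·2 = 132.4
φ = (97.30 − 132.4/2) / 3 = 10.37 mm/h.

φ ≈ 10.37 mm/h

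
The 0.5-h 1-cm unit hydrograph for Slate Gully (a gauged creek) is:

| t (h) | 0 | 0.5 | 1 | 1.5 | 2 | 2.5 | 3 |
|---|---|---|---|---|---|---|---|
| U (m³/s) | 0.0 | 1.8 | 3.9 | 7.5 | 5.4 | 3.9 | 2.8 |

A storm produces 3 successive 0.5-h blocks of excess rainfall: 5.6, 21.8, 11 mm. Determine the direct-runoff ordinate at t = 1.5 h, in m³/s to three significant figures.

Q ≈ 14.7 m³/s

By discrete convolution, Q_j = Σ (P_i / 10 mm) · U_{j−i}.
At t = 1.5 h (j=3): Q = (5.6/10)·7.5 + (21.8/10)·3.9 + (11/10)·1.8 = 14.7 m³/s.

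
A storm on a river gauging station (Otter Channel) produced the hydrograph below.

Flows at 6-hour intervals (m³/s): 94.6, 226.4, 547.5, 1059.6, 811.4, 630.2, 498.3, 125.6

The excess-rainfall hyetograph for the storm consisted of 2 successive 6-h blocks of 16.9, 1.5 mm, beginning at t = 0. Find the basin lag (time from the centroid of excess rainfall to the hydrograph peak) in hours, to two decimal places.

t_L ≈ 14.51 h

Centroid of excess rainfall: t_c = Σ P_i·t̄_i / ΣP_i = 3.4891 h (block centres at 3, 9 h).
Hydrograph peak occurs at t = 18 h, so basin lag t_L = 18 − 3.4891 = 14.51 h.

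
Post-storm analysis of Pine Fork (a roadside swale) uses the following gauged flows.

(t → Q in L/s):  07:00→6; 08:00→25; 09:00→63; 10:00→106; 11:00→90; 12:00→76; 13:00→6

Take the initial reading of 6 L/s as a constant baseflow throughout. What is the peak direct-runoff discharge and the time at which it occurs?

Q_p = 100.0 L/s at t = 10:00

Subtracting baseflow gives direct-runoff ordinates: 0.0, 19.0, 57.0, 100.0, 84.0, 70.0, 0.0 L/s.
The maximum is 100.0 L/s, occurring at the reading for t = 10:00.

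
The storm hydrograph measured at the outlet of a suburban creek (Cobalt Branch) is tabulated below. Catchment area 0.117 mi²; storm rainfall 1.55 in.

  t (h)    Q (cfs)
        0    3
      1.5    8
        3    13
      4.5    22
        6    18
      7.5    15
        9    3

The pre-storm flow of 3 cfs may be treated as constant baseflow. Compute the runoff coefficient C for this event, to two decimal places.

C ≈ 0.78

ΣQ_DR = 61.00 cfs; V = ΣQ_DR·Δt = 3.294 × 10^5 ft³.
Runoff depth d = V / A = 1.212 in.
C = d / P = 1.212 / 1.55 = 0.78.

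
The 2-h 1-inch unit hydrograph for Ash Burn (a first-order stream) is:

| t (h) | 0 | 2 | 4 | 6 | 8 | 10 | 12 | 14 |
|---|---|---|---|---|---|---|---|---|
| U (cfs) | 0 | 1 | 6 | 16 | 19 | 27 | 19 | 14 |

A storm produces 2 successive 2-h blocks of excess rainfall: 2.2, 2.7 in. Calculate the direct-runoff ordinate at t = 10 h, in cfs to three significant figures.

By discrete convolution, Q_j = Σ (P_i / 1 in) · U_{j−i}.
At t = 10 h (j=5): Q = (2.2/1)·27 + (2.7/1)·19 = 111 cfs.

Q ≈ 111 cfs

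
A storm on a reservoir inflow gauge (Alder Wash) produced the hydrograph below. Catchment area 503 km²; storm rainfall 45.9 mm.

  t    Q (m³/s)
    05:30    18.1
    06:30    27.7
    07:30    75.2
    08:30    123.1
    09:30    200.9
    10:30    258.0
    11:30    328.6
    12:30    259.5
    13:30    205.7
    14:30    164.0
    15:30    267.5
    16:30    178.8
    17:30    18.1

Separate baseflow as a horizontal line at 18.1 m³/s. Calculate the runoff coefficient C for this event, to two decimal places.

ΣQ_DR = 1890 m³/s; V = ΣQ_DR·Δt = 6.804 × 10^6 m³.
Runoff depth d = V / A = 13.53 mm.
C = d / P = 13.53 / 45.9 = 0.29.

C ≈ 0.29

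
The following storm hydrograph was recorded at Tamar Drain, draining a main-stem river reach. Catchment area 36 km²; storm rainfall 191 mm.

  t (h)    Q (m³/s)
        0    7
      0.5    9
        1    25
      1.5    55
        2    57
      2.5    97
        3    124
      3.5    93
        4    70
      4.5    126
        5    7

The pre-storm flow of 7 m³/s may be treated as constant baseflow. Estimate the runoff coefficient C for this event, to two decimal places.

ΣQ_DR = 593.0 m³/s; V = ΣQ_DR·Δt = 1.067 × 10^6 m³.
Runoff depth d = V / A = 29.65 mm.
C = d / P = 29.65 / 191 = 0.16.

C ≈ 0.16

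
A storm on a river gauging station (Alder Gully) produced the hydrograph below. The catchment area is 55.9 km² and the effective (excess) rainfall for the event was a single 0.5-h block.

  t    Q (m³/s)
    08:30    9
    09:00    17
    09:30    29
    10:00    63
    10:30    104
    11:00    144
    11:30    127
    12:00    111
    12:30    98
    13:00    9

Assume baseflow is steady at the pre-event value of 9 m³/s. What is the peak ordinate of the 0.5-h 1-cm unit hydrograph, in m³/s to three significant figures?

Direct runoff: 0.0, 8.0, 20.0, 54.0, 95.0, 135.0, 118.0, 102.0, 89.0, 0.0 m³/s; ΣQ_DR = 621.0 m³/s, peak = 135.0 m³/s.
Runoff depth d = ΣQ_DR·Δt / A = 621.0 × 1800 / (55.9 km²) = 20.00 mm.
The 1-cm UH is the DRH scaled by (10 mm)/d, so U_p = 135.0 × 10/20.00 = 67.5 m³/s.

U_p ≈ 67.5 m³/s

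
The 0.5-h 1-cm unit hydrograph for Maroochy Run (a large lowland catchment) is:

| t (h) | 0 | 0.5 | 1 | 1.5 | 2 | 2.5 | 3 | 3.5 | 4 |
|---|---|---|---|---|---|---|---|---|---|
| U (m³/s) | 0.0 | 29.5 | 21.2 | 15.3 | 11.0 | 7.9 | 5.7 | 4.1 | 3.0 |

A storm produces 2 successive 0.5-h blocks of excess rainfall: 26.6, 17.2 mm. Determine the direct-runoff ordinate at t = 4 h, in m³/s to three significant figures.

Q ≈ 15.0 m³/s

By discrete convolution, Q_j = Σ (P_i / 10 mm) · U_{j−i}.
At t = 4 h (j=8): Q = (26.6/10)·3.0 + (17.2/10)·4.1 = 15.0 m³/s.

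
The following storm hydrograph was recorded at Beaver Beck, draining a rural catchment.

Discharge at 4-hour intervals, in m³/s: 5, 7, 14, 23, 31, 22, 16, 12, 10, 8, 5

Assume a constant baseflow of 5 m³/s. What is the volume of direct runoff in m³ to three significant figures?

V ≈ 1.41 × 10^6 m³

Direct-runoff ordinates (Q − Q_b): 0.0, 2.0, 9.0, 18.0, 26.0, 17.0, 11.0, 7.0, 5.0, 3.0, 0.0 m³/s.
ΣQ_DR = 98.00 m³/s.
With Δt = 4 h = 14400 s, V = ΣQ_DR · Δt = 98.00 × 14400 = 1.41 × 10^6 m³.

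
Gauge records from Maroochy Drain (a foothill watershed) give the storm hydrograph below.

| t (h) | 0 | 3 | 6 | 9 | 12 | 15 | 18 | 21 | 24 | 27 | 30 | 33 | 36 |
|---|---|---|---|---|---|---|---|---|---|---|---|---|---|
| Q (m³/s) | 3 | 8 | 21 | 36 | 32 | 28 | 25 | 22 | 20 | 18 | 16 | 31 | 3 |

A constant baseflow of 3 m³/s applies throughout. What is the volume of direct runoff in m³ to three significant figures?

Direct-runoff ordinates (Q − Q_b): 0.0, 5.0, 18.0, 33.0, 29.0, 25.0, 22.0, 19.0, 17.0, 15.0, 13.0, 28.0, 0.0 m³/s.
ΣQ_DR = 224.0 m³/s.
With Δt = 3 h = 10800 s, V = ΣQ_DR · Δt = 224.0 × 10800 = 2.42 × 10^6 m³.

V ≈ 2.42 × 10^6 m³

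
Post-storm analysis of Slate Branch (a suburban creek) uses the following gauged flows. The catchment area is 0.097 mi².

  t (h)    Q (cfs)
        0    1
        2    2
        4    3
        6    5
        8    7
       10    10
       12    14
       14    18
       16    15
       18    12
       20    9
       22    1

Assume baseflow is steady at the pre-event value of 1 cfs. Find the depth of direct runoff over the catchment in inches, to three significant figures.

d ≈ 2.72 in

Direct runoff: 0.0, 1.0, 2.0, 4.0, 6.0, 9.0, 13.0, 17.0, 14.0, 11.0, 8.0, 0.0 cfs; ΣQ_DR = 85.00 cfs.
V = ΣQ_DR · Δt = 85.00 × 7200 s = 6.120 × 10^5 ft³.
Over A = 0.097 mi², depth = V / A = 2.72 in.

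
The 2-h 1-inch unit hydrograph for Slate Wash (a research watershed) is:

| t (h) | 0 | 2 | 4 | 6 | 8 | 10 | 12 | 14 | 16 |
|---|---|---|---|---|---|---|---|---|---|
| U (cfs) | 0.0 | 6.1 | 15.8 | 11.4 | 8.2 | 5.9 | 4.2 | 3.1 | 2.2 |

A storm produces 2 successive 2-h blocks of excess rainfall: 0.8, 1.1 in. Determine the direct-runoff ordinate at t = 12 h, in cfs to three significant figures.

Q ≈ 9.85 cfs

By discrete convolution, Q_j = Σ (P_i / 1 in) · U_{j−i}.
At t = 12 h (j=6): Q = (0.8/1)·4.2 + (1.1/1)·5.9 = 9.85 cfs.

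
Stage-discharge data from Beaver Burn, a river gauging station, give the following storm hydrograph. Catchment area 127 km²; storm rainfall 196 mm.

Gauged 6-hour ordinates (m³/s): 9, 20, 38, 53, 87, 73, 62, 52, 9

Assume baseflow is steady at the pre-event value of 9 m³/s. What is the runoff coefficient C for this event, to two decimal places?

C ≈ 0.28

ΣQ_DR = 322.0 m³/s; V = ΣQ_DR·Δt = 6.955 × 10^6 m³.
Runoff depth d = V / A = 54.77 mm.
C = d / P = 54.77 / 196 = 0.28.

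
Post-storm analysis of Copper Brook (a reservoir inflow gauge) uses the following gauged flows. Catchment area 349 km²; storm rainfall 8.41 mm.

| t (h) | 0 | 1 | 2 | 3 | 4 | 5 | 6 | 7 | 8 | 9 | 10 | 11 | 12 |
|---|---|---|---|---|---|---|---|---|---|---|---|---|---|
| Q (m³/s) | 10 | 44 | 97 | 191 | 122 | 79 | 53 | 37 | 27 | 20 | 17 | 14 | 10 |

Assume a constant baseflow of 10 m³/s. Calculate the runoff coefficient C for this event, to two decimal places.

C ≈ 0.72

ΣQ_DR = 591.0 m³/s; V = ΣQ_DR·Δt = 2.128 × 10^6 m³.
Runoff depth d = V / A = 6.096 mm.
C = d / P = 6.096 / 8.41 = 0.72.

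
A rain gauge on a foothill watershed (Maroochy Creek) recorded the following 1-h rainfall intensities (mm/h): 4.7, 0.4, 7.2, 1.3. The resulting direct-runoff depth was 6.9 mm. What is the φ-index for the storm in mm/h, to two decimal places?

φ ≈ 2.50 mm/h

Only the 2 blocks with intensity above φ contribute runoff: 4.7, 7.2 mm/h.
Σ(I−φ)·Δt = d  ⇒  (4.7+7.2 − 2φ)·1 = 6.9
φ = (11.90 − 6.9/1) / 2 = 2.50 mm/h.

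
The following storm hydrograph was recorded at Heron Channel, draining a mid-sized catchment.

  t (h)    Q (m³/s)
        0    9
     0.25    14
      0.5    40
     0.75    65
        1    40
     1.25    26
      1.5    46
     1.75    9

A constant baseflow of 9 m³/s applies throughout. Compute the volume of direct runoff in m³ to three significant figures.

Direct-runoff ordinates (Q − Q_b): 0.0, 5.0, 31.0, 56.0, 31.0, 17.0, 37.0, 0.0 m³/s.
ΣQ_DR = 177.0 m³/s.
With Δt = 0.25 h = 900 s, V = ΣQ_DR · Δt = 177.0 × 900 = 1.59 × 10^5 m³.

V ≈ 1.59 × 10^5 m³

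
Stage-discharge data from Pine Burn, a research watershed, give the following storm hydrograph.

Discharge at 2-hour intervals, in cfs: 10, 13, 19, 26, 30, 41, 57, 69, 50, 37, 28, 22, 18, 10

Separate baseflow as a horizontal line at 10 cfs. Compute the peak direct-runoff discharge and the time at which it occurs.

Subtracting baseflow gives direct-runoff ordinates: 0.0, 3.0, 9.0, 16.0, 20.0, 31.0, 47.0, 59.0, 40.0, 27.0, 18.0, 12.0, 8.0, 0.0 cfs.
The maximum is 59.0 cfs, occurring at the reading for t = 14 h.

Q_p = 59.0 cfs at t = 14 h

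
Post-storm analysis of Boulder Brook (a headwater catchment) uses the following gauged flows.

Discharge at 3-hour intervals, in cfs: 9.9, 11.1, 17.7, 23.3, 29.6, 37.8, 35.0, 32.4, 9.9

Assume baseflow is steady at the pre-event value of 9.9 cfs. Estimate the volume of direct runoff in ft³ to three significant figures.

V ≈ 1.27 × 10^6 ft³

Direct-runoff ordinates (Q − Q_b): 0.0, 1.2, 7.8, 13.4, 19.7, 27.9, 25.1, 22.5, 0.0 cfs.
ΣQ_DR = 117.6 cfs.
With Δt = 3 h = 10800 s, V = ΣQ_DR · Δt = 117.6 × 10800 = 1.27 × 10^6 ft³.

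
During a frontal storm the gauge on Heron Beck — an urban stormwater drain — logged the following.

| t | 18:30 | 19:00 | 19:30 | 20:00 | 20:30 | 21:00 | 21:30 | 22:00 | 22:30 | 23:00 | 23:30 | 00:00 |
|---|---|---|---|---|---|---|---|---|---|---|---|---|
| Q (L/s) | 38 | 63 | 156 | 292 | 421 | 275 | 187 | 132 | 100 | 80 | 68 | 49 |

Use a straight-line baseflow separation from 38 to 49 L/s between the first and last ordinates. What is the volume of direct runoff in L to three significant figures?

V ≈ 2.41 × 10^6 L

Direct-runoff ordinates (Q − Q_b): 0.00, 24.00, 116.00, 251.00, 379.00, 232.00, 143.00, 87.00, 54.00, 33.00, 20.00, 0.00 L/s.
ΣQ_DR = 1339 L/s.
With Δt = 0.5 h = 1800 s, V = ΣQ_DR · Δt = 1339 × 1800 = 2.41 × 10^6 L.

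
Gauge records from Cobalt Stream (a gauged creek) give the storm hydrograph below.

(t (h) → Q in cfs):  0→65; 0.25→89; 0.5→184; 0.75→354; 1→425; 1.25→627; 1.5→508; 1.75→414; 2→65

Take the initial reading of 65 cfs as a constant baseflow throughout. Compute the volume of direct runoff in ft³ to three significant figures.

V ≈ 1.93 × 10^6 ft³

Direct-runoff ordinates (Q − Q_b): 0.0, 24.0, 119.0, 289.0, 360.0, 562.0, 443.0, 349.0, 0.0 cfs.
ΣQ_DR = 2146 cfs.
With Δt = 0.25 h = 900 s, V = ΣQ_DR · Δt = 2146 × 900 = 1.93 × 10^6 ft³.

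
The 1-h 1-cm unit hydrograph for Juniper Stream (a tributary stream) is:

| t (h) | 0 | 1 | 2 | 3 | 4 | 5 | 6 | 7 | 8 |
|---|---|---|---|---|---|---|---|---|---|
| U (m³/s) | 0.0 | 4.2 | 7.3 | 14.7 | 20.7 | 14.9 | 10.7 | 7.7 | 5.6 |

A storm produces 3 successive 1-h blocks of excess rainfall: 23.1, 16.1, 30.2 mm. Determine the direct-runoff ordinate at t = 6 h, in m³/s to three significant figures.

By discrete convolution, Q_j = Σ (P_i / 10 mm) · U_{j−i}.
At t = 6 h (j=6): Q = (23.1/10)·10.7 + (16.1/10)·14.9 + (30.2/10)·20.7 = 111 m³/s.

Q ≈ 111 m³/s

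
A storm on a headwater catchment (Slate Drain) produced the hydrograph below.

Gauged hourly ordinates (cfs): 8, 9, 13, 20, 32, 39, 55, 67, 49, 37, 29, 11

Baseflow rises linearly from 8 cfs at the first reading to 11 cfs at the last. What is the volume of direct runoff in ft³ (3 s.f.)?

V ≈ 9.18 × 10^5 ft³

Direct-runoff ordinates (Q − Q_b): 0.00, 0.73, 4.45, 11.18, 22.91, 29.64, 45.36, 57.09, 38.82, 26.55, 18.27, 0.00 cfs.
ΣQ_DR = 255.0 cfs.
With Δt = 1 h = 3600 s, V = ΣQ_DR · Δt = 255.0 × 3600 = 9.18 × 10^5 ft³.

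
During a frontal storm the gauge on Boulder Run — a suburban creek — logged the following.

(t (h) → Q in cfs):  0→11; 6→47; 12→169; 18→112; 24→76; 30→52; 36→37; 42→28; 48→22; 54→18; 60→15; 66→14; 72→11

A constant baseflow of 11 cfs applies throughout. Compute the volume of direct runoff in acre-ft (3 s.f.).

V ≈ 233 acre-ft

Direct-runoff ordinates (Q − Q_b): 0.0, 36.0, 158.0, 101.0, 65.0, 41.0, 26.0, 17.0, 11.0, 7.0, 4.0, 3.0, 0.0 cfs.
ΣQ_DR = 469.0 cfs.
With Δt = 6 h = 21600 s, V = ΣQ_DR · Δt = 469.0 × 21600 = 1.01 × 10^7 ft³ = 233 acre-ft.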